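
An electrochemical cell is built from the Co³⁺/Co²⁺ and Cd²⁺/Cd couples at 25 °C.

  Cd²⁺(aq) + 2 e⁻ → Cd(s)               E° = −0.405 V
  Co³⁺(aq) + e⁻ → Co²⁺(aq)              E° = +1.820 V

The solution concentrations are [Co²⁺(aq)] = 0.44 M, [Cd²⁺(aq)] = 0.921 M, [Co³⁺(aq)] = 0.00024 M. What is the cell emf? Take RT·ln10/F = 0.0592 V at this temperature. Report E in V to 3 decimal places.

+2.033 V

Since E°(Co³⁺/Co²⁺) > E°(Cd²⁺/Cd), Co³⁺/Co²⁺ serves as the cathode.
The standard potential is +1.820 − (−0.405) = +2.225 V and the balanced reaction transfers n = 2 electrons.
The balanced reaction is 2 Co³⁺(aq) + Cd(s) → 2 Co²⁺(aq) + Cd²⁺(aq), so Q = ([Co²⁺(aq)]^2·[Cd²⁺(aq)]) / [Co³⁺(aq)]^2 = 3.1×10^6 and log Q = 6.491.
By the Nernst equation, E = +2.225 − (0.0592/2)·(6.491) = +2.033 V.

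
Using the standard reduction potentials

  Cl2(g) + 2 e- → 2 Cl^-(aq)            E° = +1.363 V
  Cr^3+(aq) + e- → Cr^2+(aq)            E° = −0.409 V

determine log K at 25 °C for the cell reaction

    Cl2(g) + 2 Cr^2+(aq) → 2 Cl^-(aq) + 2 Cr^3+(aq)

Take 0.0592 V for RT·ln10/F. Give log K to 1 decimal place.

The Cl₂/Cl⁻ couple is reduced (cathode); E°cell = +1.363 − (−0.409) = +1.772 V with n = 2.
At equilibrium E = 0, so log K = nE°cell / 0.0592 = (2)(+1.772) / 0.0592 = 59.9.

log K = 59.9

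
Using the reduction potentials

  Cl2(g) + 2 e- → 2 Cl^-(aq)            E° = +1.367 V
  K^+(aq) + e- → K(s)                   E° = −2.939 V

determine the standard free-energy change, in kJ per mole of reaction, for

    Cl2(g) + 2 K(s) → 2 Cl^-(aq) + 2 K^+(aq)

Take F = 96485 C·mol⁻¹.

−831 kJ/mol

In the reaction as written Cl2(g) is reduced, so the Cl₂/Cl⁻ couple is the cathode and K⁺/K is the anode.
E°cell = +1.367 − (−2.939) = +4.306 V; balancing electrons gives n = 2.
ΔG° = −nFE°cell = −(2)(96485)(+4.306) J/mol = −831 kJ/mol.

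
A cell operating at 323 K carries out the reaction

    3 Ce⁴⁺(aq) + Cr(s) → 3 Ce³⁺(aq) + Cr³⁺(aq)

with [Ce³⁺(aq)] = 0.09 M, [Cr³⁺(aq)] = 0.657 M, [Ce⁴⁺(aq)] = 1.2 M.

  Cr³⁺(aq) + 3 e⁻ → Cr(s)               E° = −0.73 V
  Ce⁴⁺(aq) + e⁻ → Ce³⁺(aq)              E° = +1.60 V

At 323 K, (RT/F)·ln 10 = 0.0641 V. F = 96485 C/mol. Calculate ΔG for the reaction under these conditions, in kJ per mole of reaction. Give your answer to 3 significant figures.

−696 kJ/mol

E°cell = +1.60 − (−0.73) = +2.33 V; the balanced reaction transfers n = 3 electrons.
Here Q = ([Ce³⁺(aq)]^3·[Cr³⁺(aq)]) / [Ce⁴⁺(aq)]^3 = 0.000277 (log Q = −3.557), giving E = +2.33 − (0.0641/3)·(−3.557) = +2.4060 V.
ΔG = −nFE = −(3)(96485)(+2.4060) J/mol = −696 kJ/mol.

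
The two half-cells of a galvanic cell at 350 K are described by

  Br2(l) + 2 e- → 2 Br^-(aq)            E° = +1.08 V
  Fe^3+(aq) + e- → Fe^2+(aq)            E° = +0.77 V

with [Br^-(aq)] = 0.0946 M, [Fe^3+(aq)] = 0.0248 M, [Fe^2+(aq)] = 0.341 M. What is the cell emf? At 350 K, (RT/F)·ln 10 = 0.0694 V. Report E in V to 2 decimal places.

Br₂/Br⁻ is reduced (cathode, E° = +1.08 V) and Fe³⁺/Fe²⁺ is oxidized (anode).
The standard potential is +1.08 − (+0.77) = +0.31 V and the balanced reaction transfers n = 2 electrons.
For the overall reaction Br2(l) + 2 Fe^2+(aq) → 2 Br^-(aq) + 2 Fe^3+(aq), Q = ([Br^-(aq)]^2·[Fe^3+(aq)]^2) / [Fe^2+(aq)]^2 = 4.73×10^−5, giving log Q = −4.325.
Applying E = E° − (RT ln10/nF)·log Q gives +0.31 − (0.0694/2)(−4.325) = +0.46 V.

+0.46 V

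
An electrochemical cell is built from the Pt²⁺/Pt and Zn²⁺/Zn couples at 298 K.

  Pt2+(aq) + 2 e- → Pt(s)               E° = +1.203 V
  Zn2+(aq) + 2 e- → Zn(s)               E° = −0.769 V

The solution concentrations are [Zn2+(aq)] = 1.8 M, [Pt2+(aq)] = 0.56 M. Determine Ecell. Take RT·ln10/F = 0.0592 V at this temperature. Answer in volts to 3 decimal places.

Pt²⁺/Pt is reduced (cathode, E° = +1.203 V) and Zn²⁺/Zn is oxidized (anode).
E°cell = +1.203 − (−0.769) = +1.972 V, with n = 2 electrons transferred.
For the overall reaction Pt2+(aq) + Zn(s) → Pt(s) + Zn2+(aq), Q = [Zn2+(aq)] / [Pt2+(aq)] = 3.21, giving log Q = 0.507.
Applying E = E° − (RT ln10/nF)·log Q gives +1.972 − (0.0592/2)(0.507) = +1.957 V.

+1.957 V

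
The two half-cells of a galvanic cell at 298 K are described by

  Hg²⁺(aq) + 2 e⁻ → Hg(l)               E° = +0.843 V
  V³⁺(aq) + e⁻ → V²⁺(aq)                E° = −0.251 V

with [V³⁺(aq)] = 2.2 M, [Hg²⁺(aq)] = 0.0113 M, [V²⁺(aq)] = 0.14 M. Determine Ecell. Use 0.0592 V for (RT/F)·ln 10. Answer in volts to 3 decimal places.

+0.966 V

Hg²⁺/Hg is reduced (cathode, E° = +0.843 V) and V³⁺/V²⁺ is oxidized (anode).
E°cell = +0.843 − (−0.251) = +1.094 V, with n = 2 electrons transferred.
Balancing gives Hg²⁺(aq) + 2 V²⁺(aq) → Hg(l) + 2 V³⁺(aq); hence Q = [V³⁺(aq)]^2 / ([Hg²⁺(aq)]·[V²⁺(aq)]^2) = 2.19×10^4 (log Q = 4.340).
Applying E = E° − (RT ln10/nF)·log Q gives +1.094 − (0.0592/2)(4.340) = +0.966 V.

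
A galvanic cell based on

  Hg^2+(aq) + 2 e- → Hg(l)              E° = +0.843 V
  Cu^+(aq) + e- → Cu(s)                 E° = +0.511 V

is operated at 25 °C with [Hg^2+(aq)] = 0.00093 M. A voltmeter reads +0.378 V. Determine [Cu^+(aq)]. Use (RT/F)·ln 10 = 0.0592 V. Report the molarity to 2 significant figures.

0.0051 M

Hg²⁺/Hg is the cathode (higher E°); E°cell = +0.843 − (+0.511) = +0.332 V with n = 2.
Since E = E° − (0.0592/n)·log Q, log Q = n(E° − E)/0.0592 = −1.554.
The balanced reaction is Hg^2+(aq) + 2 Cu(s) → Hg(l) + 2 Cu^+(aq), so Q = [Cu^+(aq)]^2 / [Hg^2+(aq)].
Substituting the known concentrations and solving, log [Cu^+(aq)] = −2.293 and [Cu^+(aq)] = 0.0051 M.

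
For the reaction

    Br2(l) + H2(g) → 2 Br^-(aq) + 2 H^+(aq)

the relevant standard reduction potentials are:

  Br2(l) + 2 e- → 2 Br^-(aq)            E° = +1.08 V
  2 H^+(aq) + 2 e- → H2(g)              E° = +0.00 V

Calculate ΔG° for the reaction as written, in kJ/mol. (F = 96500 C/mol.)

−208 kJ/mol

In the reaction as written Br2(l) is reduced, so the Br₂/Br⁻ couple is the cathode and 2H⁺/H₂ is the anode.
E°cell = +1.08 − (+0.00) = +1.08 V; balancing electrons gives n = 2.
ΔG° = −nFE°cell = −(2)(96500)(+1.08) J/mol = −208 kJ/mol.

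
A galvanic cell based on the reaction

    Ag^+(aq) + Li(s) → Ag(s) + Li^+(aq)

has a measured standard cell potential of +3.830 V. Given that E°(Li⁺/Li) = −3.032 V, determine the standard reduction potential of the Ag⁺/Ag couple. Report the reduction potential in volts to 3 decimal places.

+0.798 V

In the reaction as written the Ag⁺/Ag couple is reduced (cathode) and Li⁺/Li is oxidized (anode), so E°cell = E°(Ag⁺/Ag) − E°(Li⁺/Li).
E°(Ag⁺/Ag) = E°cell + E°(anode) = +3.830 + (−3.032) = +0.798 V.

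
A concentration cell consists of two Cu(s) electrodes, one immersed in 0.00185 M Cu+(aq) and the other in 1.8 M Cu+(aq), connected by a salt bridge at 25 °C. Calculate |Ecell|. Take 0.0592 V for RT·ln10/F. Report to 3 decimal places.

0.177 V

For a concentration cell E°cell = 0, since both electrodes use the same couple.
The compartment with the higher Cu+(aq) concentration (1.8 M) acts as the cathode; ions are reduced there and produced at the dilute (0.00185 M) anode.
With n = 1, Ecell = −(0.0592/1)·log([dilute]/[conc]) = −(0.0592/1)·log(0.00185/1.8) = +0.177 V.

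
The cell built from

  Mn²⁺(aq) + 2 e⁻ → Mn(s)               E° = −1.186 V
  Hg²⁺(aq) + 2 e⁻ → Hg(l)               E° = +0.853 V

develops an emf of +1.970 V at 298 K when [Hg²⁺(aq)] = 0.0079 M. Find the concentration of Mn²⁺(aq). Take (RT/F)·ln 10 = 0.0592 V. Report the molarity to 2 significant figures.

1.7 M

With Hg²⁺/Hg at the cathode and Mn²⁺/Mn at the anode, E°cell = +0.853 − (−1.186) = +2.039 V (n = 2).
From the Nernst equation, log Q = n(E° − E)/0.0592 = 2·(+2.039 − (+1.970))/0.0592 = 2.331.
For Hg²⁺(aq) + Mn(s) → Hg(l) + Mn²⁺(aq), the reaction quotient is Q = [Mn²⁺(aq)] / [Hg²⁺(aq)].
Isolating [Mn²⁺(aq)] in Q = 10^{2.331} yields log [Mn²⁺(aq)] = 0.229, i.e. 1.7 M.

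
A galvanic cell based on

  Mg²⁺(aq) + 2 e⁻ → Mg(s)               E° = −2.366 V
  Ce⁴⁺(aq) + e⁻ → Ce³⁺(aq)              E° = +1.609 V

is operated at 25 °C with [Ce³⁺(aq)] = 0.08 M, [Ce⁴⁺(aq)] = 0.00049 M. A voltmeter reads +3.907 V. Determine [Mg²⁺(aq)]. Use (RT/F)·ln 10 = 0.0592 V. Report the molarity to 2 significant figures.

0.0074 M

With Ce⁴⁺/Ce³⁺ at the cathode and Mg²⁺/Mg at the anode, E°cell = +1.609 − (−2.366) = +3.975 V (n = 2).
Since E = E° − (0.0592/n)·log Q, log Q = n(E° − E)/0.0592 = 2.297.
The balanced reaction is 2 Ce⁴⁺(aq) + Mg(s) → 2 Ce³⁺(aq) + Mg²⁺(aq), so Q = ([Ce³⁺(aq)]^2·[Mg²⁺(aq)]) / [Ce⁴⁺(aq)]^2.
Isolating [Mg²⁺(aq)] in Q = 10^{2.297} yields log [Mg²⁺(aq)] = −2.129, i.e. 0.0074 M.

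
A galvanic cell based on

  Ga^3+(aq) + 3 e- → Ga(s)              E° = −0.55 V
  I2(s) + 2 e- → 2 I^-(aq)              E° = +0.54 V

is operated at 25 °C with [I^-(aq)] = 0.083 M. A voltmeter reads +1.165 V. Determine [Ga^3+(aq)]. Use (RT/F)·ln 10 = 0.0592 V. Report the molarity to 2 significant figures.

The I₂/I⁻ couple has the larger reduction potential, so it is the cathode: E°cell = +0.54 − (−0.55) = +1.09 V and n = 6.
Rearranging E = E° − (0.0592/n)·log Q gives log Q = 6(+1.09 − (+1.165))/0.0592 = −7.601.
Balancing electrons gives 3 I2(s) + 2 Ga(s) → 6 I^-(aq) + 2 Ga^3+(aq); thus Q = [I^-(aq)]^6·[Ga^3+(aq)]^2.
Isolating [Ga^3+(aq)] in Q = 10^{−7.601} yields log [Ga^3+(aq)] = −0.558, i.e. 0.28 M.

0.28 M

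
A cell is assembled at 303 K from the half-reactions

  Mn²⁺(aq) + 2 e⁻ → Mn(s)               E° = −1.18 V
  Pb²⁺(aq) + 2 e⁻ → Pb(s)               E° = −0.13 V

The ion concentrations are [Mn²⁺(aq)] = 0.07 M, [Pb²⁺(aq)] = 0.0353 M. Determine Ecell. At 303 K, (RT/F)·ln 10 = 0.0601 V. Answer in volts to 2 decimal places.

Since E°(Pb²⁺/Pb) > E°(Mn²⁺/Mn), Pb²⁺/Pb serves as the cathode.
E°cell = E°cat − E°an = −0.13 − (−1.18) = +1.05 V; n = 2.
For the overall reaction Pb²⁺(aq) + Mn(s) → Pb(s) + Mn²⁺(aq), Q = [Mn²⁺(aq)] / [Pb²⁺(aq)] = 1.98, giving log Q = 0.297.
By the Nernst equation, E = +1.05 − (0.0601/2)·(0.297) = +1.04 V.

+1.04 V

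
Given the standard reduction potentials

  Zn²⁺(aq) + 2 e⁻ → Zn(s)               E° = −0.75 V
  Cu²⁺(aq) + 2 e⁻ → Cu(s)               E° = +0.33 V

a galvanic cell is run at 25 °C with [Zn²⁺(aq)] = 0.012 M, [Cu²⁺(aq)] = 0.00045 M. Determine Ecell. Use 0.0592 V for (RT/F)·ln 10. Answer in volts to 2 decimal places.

+1.04 V

Since E°(Cu²⁺/Cu) > E°(Zn²⁺/Zn), Cu²⁺/Cu serves as the cathode.
E°cell = +0.33 − (−0.75) = +1.08 V, with n = 2 electrons transferred.
The balanced reaction is Cu²⁺(aq) + Zn(s) → Cu(s) + Zn²⁺(aq), so Q = [Zn²⁺(aq)] / [Cu²⁺(aq)] = 26.7 and log Q = 1.426.
By the Nernst equation, E = +1.08 − (0.0592/2)·(1.426) = +1.04 V.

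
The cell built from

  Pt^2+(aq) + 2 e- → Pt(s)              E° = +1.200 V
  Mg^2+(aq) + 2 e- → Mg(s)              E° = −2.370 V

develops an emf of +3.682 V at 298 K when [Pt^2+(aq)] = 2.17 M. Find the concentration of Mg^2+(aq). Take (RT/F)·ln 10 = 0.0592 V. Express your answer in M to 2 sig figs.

Pt²⁺/Pt is the cathode (higher E°); E°cell = +1.200 − (−2.370) = +3.570 V with n = 2.
Rearranging E = E° − (0.0592/n)·log Q gives log Q = 2(+3.570 − (+3.682))/0.0592 = −3.784.
The balanced reaction is Pt^2+(aq) + Mg(s) → Pt(s) + Mg^2+(aq), so Q = [Mg^2+(aq)] / [Pt^2+(aq)].
Isolating [Mg^2+(aq)] in Q = 10^{−3.784} yields log [Mg^2+(aq)] = −3.448, i.e. 0.00036 M.

0.00036 M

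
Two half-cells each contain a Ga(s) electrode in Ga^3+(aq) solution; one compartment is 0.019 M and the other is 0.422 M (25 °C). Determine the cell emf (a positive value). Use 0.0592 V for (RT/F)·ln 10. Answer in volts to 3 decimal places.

For a concentration cell E°cell = 0, since both electrodes use the same couple.
The compartment with the higher Ga^3+(aq) concentration (0.422 M) acts as the cathode; ions are reduced there and produced at the dilute (0.019 M) anode.
With n = 3, Ecell = −(0.0592/3)·log([dilute]/[conc]) = −(0.0592/3)·log(0.019/0.422) = +0.027 V.

0.027 V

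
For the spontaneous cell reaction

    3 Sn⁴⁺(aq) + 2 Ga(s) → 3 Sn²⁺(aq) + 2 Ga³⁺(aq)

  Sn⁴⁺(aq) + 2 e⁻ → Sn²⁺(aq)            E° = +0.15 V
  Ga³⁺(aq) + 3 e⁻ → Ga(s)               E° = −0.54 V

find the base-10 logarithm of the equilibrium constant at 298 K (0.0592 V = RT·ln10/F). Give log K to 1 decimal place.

log K = 69.9

The Sn⁴⁺/Sn²⁺ couple is reduced (cathode); E°cell = +0.15 − (−0.54) = +0.69 V with n = 6.
At equilibrium E = 0, so log K = nE°cell / 0.0592 = (6)(+0.69) / 0.0592 = 69.9.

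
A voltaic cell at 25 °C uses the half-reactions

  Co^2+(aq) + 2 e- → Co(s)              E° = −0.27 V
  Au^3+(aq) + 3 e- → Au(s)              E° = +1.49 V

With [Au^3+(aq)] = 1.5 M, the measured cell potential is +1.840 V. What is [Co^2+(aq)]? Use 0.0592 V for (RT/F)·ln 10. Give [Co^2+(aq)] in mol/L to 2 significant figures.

0.0026 M

Au³⁺/Au is the cathode (higher E°); E°cell = +1.49 − (−0.27) = +1.76 V with n = 6.
Rearranging E = E° − (0.0592/n)·log Q gives log Q = 6(+1.76 − (+1.840))/0.0592 = −8.108.
The balanced reaction is 2 Au^3+(aq) + 3 Co(s) → 2 Au(s) + 3 Co^2+(aq), so Q = [Co^2+(aq)]^3 / [Au^3+(aq)]^2.
Isolating [Co^2+(aq)] in Q = 10^{−8.108} yields log [Co^2+(aq)] = −2.585, i.e. 0.0026 M.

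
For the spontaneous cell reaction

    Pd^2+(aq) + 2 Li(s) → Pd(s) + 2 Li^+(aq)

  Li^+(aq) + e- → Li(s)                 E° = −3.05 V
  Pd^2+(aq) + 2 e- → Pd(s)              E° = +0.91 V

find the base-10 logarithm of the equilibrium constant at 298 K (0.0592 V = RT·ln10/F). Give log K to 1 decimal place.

The Pd²⁺/Pd couple is reduced (cathode); E°cell = +0.91 − (−3.05) = +3.96 V with n = 2.
At equilibrium E = 0, so log K = nE°cell / 0.0592 = (2)(+3.96) / 0.0592 = 133.8.

log K = 133.8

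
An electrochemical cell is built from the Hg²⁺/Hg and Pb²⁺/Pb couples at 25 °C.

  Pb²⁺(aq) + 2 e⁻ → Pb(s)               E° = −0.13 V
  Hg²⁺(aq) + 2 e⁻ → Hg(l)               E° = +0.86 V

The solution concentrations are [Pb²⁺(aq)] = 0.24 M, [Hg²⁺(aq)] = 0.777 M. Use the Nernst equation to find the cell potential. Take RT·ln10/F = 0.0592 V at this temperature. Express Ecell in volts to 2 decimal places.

The Hg²⁺/Hg couple has the more positive E°, so it is the cathode; Pb²⁺/Pb is the anode.
E°cell = +0.86 − (−0.13) = +0.99 V, with n = 2 electrons transferred.
Balancing gives Hg²⁺(aq) + Pb(s) → Hg(l) + Pb²⁺(aq); hence Q = [Pb²⁺(aq)] / [Hg²⁺(aq)] = 0.309 (log Q = −0.510).
Applying E = E° − (RT ln10/nF)·log Q gives +0.99 − (0.0592/2)(−0.510) = +1.01 V.

+1.01 V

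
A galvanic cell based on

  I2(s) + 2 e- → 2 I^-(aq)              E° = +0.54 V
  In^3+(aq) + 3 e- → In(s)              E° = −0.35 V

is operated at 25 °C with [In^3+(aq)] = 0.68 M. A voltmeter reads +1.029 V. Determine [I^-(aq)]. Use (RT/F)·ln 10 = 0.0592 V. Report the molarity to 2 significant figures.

0.0051 M

I₂/I⁻ is the cathode (higher E°); E°cell = +0.54 − (−0.35) = +0.89 V with n = 6.
Rearranging E = E° − (0.0592/n)·log Q gives log Q = 6(+0.89 − (+1.029))/0.0592 = −14.088.
The balanced reaction is 3 I2(s) + 2 In(s) → 6 I^-(aq) + 2 In^3+(aq), so Q = [I^-(aq)]^6·[In^3+(aq)]^2.
Solving for the unknown gives log [I^-(aq)] = −2.292, so [I^-(aq)] ≈ 0.0051 M.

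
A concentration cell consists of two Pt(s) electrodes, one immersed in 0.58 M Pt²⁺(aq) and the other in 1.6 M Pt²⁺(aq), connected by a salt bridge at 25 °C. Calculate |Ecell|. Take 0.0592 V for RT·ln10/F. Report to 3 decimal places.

0.013 V

For a concentration cell E°cell = 0, since both electrodes use the same couple.
The compartment with the higher Pt²⁺(aq) concentration (1.6 M) acts as the cathode; ions are reduced there and produced at the dilute (0.58 M) anode.
With n = 2, Ecell = −(0.0592/2)·log([dilute]/[conc]) = −(0.0592/2)·log(0.58/1.6) = +0.013 V.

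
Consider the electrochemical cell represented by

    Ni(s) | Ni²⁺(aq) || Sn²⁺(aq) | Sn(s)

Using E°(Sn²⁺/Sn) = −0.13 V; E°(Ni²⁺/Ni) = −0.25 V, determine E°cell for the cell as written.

+0.12 V

By convention the left-hand electrode in cell notation is the anode (oxidation) and the right-hand electrode is the cathode (reduction).
E°cell = E°(right) − E°(left) = −0.13 − (−0.25) = +0.12 V.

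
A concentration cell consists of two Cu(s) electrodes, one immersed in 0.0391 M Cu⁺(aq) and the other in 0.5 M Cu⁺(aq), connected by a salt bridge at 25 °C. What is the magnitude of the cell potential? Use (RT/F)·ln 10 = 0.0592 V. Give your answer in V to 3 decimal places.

0.066 V

For a concentration cell E°cell = 0, since both electrodes use the same couple.
The compartment with the higher Cu⁺(aq) concentration (0.5 M) acts as the cathode; ions are reduced there and produced at the dilute (0.0391 M) anode.
With n = 1, Ecell = −(0.0592/1)·log([dilute]/[conc]) = −(0.0592/1)·log(0.0391/0.5) = +0.066 V.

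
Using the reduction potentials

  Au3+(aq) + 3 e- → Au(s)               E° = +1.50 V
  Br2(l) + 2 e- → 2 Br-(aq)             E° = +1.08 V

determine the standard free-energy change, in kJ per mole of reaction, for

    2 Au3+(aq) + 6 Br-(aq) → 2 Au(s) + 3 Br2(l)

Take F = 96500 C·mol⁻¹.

−243 kJ/mol

In the reaction as written Au3+(aq) is reduced, so the Au³⁺/Au couple is the cathode and Br₂/Br⁻ is the anode.
E°cell = +1.50 − (+1.08) = +0.42 V; balancing electrons gives n = 6.
ΔG° = −nFE°cell = −(6)(96500)(+0.42) J/mol = −243 kJ/mol.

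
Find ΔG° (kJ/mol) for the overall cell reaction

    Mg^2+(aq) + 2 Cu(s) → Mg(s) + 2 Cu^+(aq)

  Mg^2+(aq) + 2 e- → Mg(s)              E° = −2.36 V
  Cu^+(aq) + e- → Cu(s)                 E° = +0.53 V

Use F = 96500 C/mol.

In the reaction as written Mg^2+(aq) is reduced, so the Mg²⁺/Mg couple is the cathode and Cu⁺/Cu is the anode.
E°cell = −2.36 − (+0.53) = −2.89 V; balancing electrons gives n = 2.
ΔG° = −nFE°cell = −(2)(96500)(−2.89) J/mol = +558 kJ/mol.

+558 kJ/mol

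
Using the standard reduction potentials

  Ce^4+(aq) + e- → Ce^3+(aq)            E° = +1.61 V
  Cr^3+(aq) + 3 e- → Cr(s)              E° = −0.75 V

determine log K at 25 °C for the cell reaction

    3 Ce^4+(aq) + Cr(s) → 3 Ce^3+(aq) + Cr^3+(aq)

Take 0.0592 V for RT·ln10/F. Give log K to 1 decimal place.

The Ce⁴⁺/Ce³⁺ couple is reduced (cathode); E°cell = +1.61 − (−0.75) = +2.36 V with n = 3.
At equilibrium E = 0, so log K = nE°cell / 0.0592 = (3)(+2.36) / 0.0592 = 119.6.

log K = 119.6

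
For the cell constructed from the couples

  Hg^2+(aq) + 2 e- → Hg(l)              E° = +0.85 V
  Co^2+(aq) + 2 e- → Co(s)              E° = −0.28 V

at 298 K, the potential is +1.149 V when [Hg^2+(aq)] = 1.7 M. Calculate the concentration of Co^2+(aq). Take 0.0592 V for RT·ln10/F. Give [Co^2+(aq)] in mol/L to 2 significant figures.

0.39 M

The Hg²⁺/Hg couple has the larger reduction potential, so it is the cathode: E°cell = +0.85 − (−0.28) = +1.13 V and n = 2.
Since E = E° − (0.0592/n)·log Q, log Q = n(E° − E)/0.0592 = −0.642.
For Hg^2+(aq) + Co(s) → Hg(l) + Co^2+(aq), the reaction quotient is Q = [Co^2+(aq)] / [Hg^2+(aq)].
Solving for the unknown gives log [Co^2+(aq)] = −0.412, so [Co^2+(aq)] ≈ 0.39 M.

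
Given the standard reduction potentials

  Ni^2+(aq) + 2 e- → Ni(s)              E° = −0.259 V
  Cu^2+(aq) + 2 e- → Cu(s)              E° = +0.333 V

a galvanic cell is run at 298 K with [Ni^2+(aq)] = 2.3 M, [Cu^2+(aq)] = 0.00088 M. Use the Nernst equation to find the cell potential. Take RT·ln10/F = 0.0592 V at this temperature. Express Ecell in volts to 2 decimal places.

+0.49 V

The Cu²⁺/Cu couple has the more positive E°, so it is the cathode; Ni²⁺/Ni is the anode.
The standard potential is +0.333 − (−0.259) = +0.592 V and the balanced reaction transfers n = 2 electrons.
Balancing gives Cu^2+(aq) + Ni(s) → Cu(s) + Ni^2+(aq); hence Q = [Ni^2+(aq)] / [Cu^2+(aq)] = 2.61×10^3 (log Q = 3.417).
By the Nernst equation, E = +0.592 − (0.0592/2)·(3.417) = +0.49 V.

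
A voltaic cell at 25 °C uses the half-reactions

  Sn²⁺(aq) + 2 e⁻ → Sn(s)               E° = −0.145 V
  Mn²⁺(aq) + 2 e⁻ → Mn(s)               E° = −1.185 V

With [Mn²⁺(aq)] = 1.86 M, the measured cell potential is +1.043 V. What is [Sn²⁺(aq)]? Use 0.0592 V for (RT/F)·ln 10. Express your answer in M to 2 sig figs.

Sn²⁺/Sn is the cathode (higher E°); E°cell = −0.145 − (−1.185) = +1.040 V with n = 2.
Rearranging E = E° − (0.0592/n)·log Q gives log Q = 2(+1.040 − (+1.043))/0.0592 = −0.101.
The balanced reaction is Sn²⁺(aq) + Mn(s) → Sn(s) + Mn²⁺(aq), so Q = [Mn²⁺(aq)] / [Sn²⁺(aq)].
Isolating [Sn²⁺(aq)] in Q = 10^{−0.101} yields log [Sn²⁺(aq)] = 0.371, i.e. 2.3 M.

2.3 M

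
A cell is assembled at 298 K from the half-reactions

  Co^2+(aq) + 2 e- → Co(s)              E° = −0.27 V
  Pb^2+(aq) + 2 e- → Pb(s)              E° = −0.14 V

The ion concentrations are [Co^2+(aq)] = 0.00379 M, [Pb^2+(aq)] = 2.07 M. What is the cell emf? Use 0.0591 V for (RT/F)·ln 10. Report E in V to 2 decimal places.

Pb²⁺/Pb is reduced (cathode, E° = −0.14 V) and Co²⁺/Co is oxidized (anode).
E°cell = −0.14 − (−0.27) = +0.13 V, with n = 2 electrons transferred.
Balancing gives Pb^2+(aq) + Co(s) → Pb(s) + Co^2+(aq); hence Q = [Co^2+(aq)] / [Pb^2+(aq)] = 0.00183 (log Q = −2.737).
By the Nernst equation, E = +0.13 − (0.0591/2)·(−2.737) = +0.21 V.

+0.21 V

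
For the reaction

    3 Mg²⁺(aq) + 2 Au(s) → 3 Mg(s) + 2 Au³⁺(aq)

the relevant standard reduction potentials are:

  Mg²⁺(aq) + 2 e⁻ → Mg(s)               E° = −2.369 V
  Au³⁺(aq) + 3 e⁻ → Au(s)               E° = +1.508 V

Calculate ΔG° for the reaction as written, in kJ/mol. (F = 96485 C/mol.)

+2244 kJ/mol

In the reaction as written Mg²⁺(aq) is reduced, so the Mg²⁺/Mg couple is the cathode and Au³⁺/Au is the anode.
E°cell = −2.369 − (+1.508) = −3.877 V; balancing electrons gives n = 6.
ΔG° = −nFE°cell = −(6)(96485)(−3.877) J/mol = +2244 kJ/mol.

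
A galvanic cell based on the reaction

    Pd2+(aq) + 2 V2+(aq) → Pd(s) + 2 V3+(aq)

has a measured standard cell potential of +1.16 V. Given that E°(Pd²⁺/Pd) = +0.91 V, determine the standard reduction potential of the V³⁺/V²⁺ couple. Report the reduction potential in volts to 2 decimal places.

In the reaction as written the Pd²⁺/Pd couple is reduced (cathode) and V³⁺/V²⁺ is oxidized (anode), so E°cell = E°(Pd²⁺/Pd) − E°(V³⁺/V²⁺).
E°(V³⁺/V²⁺) = E°(cathode) − E°cell = +0.91 − (+1.16) = −0.25 V.

−0.25 V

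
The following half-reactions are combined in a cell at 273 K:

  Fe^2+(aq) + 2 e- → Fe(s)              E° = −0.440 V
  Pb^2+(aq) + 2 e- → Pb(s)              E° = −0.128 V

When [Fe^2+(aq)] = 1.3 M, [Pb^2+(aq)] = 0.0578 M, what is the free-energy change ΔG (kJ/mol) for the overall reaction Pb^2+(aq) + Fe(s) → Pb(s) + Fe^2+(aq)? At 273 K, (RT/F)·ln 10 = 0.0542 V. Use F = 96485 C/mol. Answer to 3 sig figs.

−53.1 kJ/mol

With Pb²⁺/Pb reduced at the cathode, E°cell = −0.128 − (−0.440) = +0.312 V and n = 2.
Here Q = [Fe^2+(aq)] / [Pb^2+(aq)] = 22.5 (log Q = 1.352), giving E = +0.312 − (0.0542/2)·(1.352) = +0.2754 V.
Then ΔG = −nFE = −2 × 96485 × +0.2754 J/mol = −53.1 kJ/mol.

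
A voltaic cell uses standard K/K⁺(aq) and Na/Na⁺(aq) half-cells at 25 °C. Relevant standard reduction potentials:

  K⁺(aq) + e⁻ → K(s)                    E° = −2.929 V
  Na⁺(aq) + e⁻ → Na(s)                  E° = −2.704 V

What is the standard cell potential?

Of the two couples in this cell, the one with the more positive reduction potential is reduced at the cathode: here that is Na⁺/Na (−2.704 V); K⁺/K (−2.929 V) is the anode.
E°cell = E°(cathode) − E°(anode) = −2.704 − (−2.929) = +0.225 V.

+0.225 V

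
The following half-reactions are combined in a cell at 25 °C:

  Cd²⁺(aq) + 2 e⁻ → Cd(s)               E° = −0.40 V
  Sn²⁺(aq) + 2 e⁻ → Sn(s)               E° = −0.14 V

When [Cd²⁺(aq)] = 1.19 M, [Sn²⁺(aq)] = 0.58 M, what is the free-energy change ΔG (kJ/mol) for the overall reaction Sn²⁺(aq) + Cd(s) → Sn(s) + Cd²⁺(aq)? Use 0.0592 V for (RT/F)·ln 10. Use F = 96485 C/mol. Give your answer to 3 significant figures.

With Sn²⁺/Sn reduced at the cathode, E°cell = −0.14 − (−0.40) = +0.26 V and n = 2.
Here Q = [Cd²⁺(aq)] / [Sn²⁺(aq)] = 2.05 (log Q = 0.312), giving E = +0.26 − (0.0592/2)·(0.312) = +0.2508 V.
Finally ΔG = −nFE = −(2)(96485 C/mol)(+0.2508 V) = −48.4 kJ/mol.

−48.4 kJ/mol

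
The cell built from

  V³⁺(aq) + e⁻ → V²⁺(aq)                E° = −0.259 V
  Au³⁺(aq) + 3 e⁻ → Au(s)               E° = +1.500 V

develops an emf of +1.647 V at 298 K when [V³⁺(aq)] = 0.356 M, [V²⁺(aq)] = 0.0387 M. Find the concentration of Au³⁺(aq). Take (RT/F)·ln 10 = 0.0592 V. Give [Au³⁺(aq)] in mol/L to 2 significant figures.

The Au³⁺/Au couple has the larger reduction potential, so it is the cathode: E°cell = +1.500 − (−0.259) = +1.759 V and n = 3.
Rearranging E = E° − (0.0592/n)·log Q gives log Q = 3(+1.759 − (+1.647))/0.0592 = 5.676.
Balancing electrons gives Au³⁺(aq) + 3 V²⁺(aq) → Au(s) + 3 V³⁺(aq); thus Q = [V³⁺(aq)]^3 / ([Au³⁺(aq)]·[V²⁺(aq)]^3).
Substituting the known concentrations and solving, log [Au³⁺(aq)] = −2.785 and [Au³⁺(aq)] = 0.0016 M.

0.0016 M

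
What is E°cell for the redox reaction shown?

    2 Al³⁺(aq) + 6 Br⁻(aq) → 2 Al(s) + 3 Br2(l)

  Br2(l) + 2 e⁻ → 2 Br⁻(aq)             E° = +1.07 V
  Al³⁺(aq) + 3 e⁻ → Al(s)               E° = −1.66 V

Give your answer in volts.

In the reaction as written, Al³⁺(aq) is reduced (cathode) and Br2(l) is produced by oxidation at the anode.
E°cell = E°(cathode) − E°(anode) = −1.66 − (+1.07) = −2.73 V.
The negative E°cell means the reaction is non-spontaneous in the direction written.

−2.73 V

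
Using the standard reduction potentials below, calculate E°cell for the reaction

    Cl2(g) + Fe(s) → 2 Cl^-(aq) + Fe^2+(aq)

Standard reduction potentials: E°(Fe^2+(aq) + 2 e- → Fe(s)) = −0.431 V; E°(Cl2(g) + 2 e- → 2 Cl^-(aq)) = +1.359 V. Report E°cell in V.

In the reaction as written, Cl2(g) is reduced (cathode) and Fe^2+(aq) is produced by oxidation at the anode.
E°cell = E°(cathode) − E°(anode) = +1.359 − (−0.431) = +1.790 V.

+1.790 V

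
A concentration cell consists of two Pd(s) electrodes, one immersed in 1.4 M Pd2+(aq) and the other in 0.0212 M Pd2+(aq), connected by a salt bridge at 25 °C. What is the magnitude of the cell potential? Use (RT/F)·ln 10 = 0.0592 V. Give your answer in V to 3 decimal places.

For a concentration cell E°cell = 0, since both electrodes use the same couple.
The compartment with the higher Pd2+(aq) concentration (1.4 M) acts as the cathode; ions are reduced there and produced at the dilute (0.0212 M) anode.
With n = 2, Ecell = −(0.0592/2)·log([dilute]/[conc]) = −(0.0592/2)·log(0.0212/1.4) = +0.054 V.

0.054 V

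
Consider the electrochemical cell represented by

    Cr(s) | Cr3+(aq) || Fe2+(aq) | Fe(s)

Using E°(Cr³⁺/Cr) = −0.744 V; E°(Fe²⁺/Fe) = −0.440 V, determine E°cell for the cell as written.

+0.304 V

By convention the left-hand electrode in cell notation is the anode (oxidation) and the right-hand electrode is the cathode (reduction).
E°cell = E°(right) − E°(left) = −0.440 − (−0.744) = +0.304 V.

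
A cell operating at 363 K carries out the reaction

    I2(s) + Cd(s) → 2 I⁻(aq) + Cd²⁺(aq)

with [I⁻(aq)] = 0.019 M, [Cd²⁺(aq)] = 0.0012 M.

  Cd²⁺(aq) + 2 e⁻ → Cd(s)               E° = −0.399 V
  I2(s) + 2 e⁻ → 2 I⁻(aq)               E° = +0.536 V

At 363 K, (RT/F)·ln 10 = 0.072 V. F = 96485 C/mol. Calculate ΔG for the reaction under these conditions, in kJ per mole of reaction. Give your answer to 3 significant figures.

−225 kJ/mol

With I₂/I⁻ reduced at the cathode, E°cell = +0.536 − (−0.399) = +0.935 V and n = 2.
Here Q = [I⁻(aq)]^2·[Cd²⁺(aq)] = 4.33×10^−7 (log Q = −6.363), giving E = +0.935 − (0.072/2)·(−6.363) = +1.1641 V.
ΔG = −nFE = −(2)(96485)(+1.1641) J/mol = −225 kJ/mol.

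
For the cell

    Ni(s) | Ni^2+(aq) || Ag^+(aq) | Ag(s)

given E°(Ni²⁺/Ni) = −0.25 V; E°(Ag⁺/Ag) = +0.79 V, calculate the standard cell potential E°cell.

By convention the left-hand electrode in cell notation is the anode (oxidation) and the right-hand electrode is the cathode (reduction).
E°cell = E°(right) − E°(left) = +0.79 − (−0.25) = +1.04 V.

+1.04 V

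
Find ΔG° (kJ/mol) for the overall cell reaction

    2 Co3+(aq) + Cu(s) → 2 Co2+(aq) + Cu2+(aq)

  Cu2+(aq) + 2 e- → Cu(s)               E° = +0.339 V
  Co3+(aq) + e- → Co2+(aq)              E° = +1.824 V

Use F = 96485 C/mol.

In the reaction as written Co3+(aq) is reduced, so the Co³⁺/Co²⁺ couple is the cathode and Cu²⁺/Cu is the anode.
E°cell = +1.824 − (+0.339) = +1.485 V; balancing electrons gives n = 2.
ΔG° = −nFE°cell = −(2)(96485)(+1.485) J/mol = −287 kJ/mol.

−287 kJ/mol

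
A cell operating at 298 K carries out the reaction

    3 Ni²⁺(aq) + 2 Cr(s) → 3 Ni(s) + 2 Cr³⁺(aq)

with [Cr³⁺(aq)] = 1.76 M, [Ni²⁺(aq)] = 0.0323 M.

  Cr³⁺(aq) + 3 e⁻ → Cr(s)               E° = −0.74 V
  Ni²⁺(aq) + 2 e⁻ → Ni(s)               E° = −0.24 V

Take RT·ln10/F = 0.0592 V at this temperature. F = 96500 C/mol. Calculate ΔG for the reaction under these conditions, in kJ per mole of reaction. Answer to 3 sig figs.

The standard cell potential is −0.24 − (−0.74) = +0.50 V, with n = 6 electrons in the balanced equation.
Q = [Cr³⁺(aq)]^2 / [Ni²⁺(aq)]^3 = 9.19×10^4, so log Q = 4.963 and E = +0.50 − (0.0592/6)(4.963) = +0.4510 V.
ΔG = −nFE = −(6)(96500)(+0.4510) J/mol = −261 kJ/mol.

−261 kJ/mol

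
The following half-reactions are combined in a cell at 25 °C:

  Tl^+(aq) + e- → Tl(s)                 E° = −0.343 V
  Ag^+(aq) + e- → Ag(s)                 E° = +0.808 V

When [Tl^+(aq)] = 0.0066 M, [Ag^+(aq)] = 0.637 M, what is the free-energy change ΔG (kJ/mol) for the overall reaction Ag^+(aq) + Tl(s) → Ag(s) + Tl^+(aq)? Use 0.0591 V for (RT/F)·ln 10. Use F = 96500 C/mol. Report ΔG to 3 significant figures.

The standard cell potential is +0.808 − (−0.343) = +1.151 V, with n = 1 electron in the balanced equation.
Here Q = [Tl^+(aq)] / [Ag^+(aq)] = 0.0104 (log Q = −1.985), giving E = +1.151 − (0.0591/1)·(−1.985) = +1.2683 V.
Finally ΔG = −nFE = −(1)(96500 C/mol)(+1.2683 V) = −122 kJ/mol.

−122 kJ/mol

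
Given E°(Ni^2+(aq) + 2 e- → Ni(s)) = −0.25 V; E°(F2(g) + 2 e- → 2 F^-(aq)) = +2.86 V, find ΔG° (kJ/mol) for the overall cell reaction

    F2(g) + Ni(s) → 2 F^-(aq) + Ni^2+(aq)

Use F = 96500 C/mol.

−600 kJ/mol

In the reaction as written F2(g) is reduced, so the F₂/F⁻ couple is the cathode and Ni²⁺/Ni is the anode.
E°cell = +2.86 − (−0.25) = +3.11 V; balancing electrons gives n = 2.
ΔG° = −nFE°cell = −(2)(96500)(+3.11) J/mol = −600 kJ/mol.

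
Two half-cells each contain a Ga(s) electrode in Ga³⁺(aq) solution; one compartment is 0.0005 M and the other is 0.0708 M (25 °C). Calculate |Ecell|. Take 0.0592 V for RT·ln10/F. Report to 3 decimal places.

For a concentration cell E°cell = 0, since both electrodes use the same couple.
The compartment with the higher Ga³⁺(aq) concentration (0.0708 M) acts as the cathode; ions are reduced there and produced at the dilute (0.0005 M) anode.
With n = 3, Ecell = −(0.0592/3)·log([dilute]/[conc]) = −(0.0592/3)·log(0.0005/0.0708) = +0.042 V.

0.042 V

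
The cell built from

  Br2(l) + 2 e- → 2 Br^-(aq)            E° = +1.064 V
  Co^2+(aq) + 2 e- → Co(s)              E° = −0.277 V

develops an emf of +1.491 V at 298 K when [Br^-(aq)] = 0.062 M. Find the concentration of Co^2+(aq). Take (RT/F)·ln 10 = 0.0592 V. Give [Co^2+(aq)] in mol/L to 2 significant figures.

With Br₂/Br⁻ at the cathode and Co²⁺/Co at the anode, E°cell = +1.064 − (−0.277) = +1.341 V (n = 2).
From the Nernst equation, log Q = n(E° − E)/0.0592 = 2·(+1.341 − (+1.491))/0.0592 = −5.068.
For Br2(l) + Co(s) → 2 Br^-(aq) + Co^2+(aq), the reaction quotient is Q = [Br^-(aq)]^2·[Co^2+(aq)].
Solving for the unknown gives log [Co^2+(aq)] = −2.653, so [Co^2+(aq)] ≈ 0.0022 M.

0.0022 M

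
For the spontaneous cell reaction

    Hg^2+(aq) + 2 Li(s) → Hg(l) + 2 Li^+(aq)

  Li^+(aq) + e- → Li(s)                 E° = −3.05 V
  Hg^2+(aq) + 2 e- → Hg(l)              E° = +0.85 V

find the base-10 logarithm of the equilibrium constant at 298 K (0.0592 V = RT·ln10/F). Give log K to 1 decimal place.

log K = 131.8

The Hg²⁺/Hg couple is reduced (cathode); E°cell = +0.85 − (−3.05) = +3.90 V with n = 2.
At equilibrium E = 0, so log K = nE°cell / 0.0592 = (2)(+3.90) / 0.0592 = 131.8.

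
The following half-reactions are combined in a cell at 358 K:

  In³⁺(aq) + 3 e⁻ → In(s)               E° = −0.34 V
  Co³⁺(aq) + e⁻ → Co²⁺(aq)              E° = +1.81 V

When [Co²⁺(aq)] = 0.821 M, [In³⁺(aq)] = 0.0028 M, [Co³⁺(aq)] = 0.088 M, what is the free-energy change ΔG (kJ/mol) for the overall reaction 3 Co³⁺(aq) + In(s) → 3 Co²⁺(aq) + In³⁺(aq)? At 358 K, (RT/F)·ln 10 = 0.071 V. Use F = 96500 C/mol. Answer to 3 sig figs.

−620 kJ/mol

E°cell = +1.81 − (−0.34) = +2.15 V; the balanced reaction transfers n = 3 electrons.
Q = ([Co²⁺(aq)]^3·[In³⁺(aq)]) / [Co³⁺(aq)]^3 = 2.27, so log Q = 0.357 and E = +2.15 − (0.071/3)(0.357) = +2.1416 V.
ΔG = −nFE = −(3)(96500)(+2.1416) J/mol = −620 kJ/mol.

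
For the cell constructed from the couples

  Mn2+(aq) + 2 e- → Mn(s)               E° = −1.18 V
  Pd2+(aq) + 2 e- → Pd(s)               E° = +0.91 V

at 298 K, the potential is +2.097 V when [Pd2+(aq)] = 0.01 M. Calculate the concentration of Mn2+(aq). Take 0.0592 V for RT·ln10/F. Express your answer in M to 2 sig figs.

Pd²⁺/Pd is the cathode (higher E°); E°cell = +0.91 − (−1.18) = +2.09 V with n = 2.
Since E = E° − (0.0592/n)·log Q, log Q = n(E° − E)/0.0592 = −0.236.
The balanced reaction is Pd2+(aq) + Mn(s) → Pd(s) + Mn2+(aq), so Q = [Mn2+(aq)] / [Pd2+(aq)].
Solving for the unknown gives log [Mn2+(aq)] = −2.236, so [Mn2+(aq)] ≈ 0.0058 M.

0.0058 M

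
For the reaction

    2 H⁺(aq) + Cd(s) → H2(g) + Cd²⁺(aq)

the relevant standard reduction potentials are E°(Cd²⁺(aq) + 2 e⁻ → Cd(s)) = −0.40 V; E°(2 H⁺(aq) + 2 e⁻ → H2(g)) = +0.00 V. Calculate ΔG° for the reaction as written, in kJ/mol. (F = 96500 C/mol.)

In the reaction as written H⁺(aq) is reduced, so the 2H⁺/H₂ couple is the cathode and Cd²⁺/Cd is the anode.
E°cell = +0.00 − (−0.40) = +0.40 V; balancing electrons gives n = 2.
ΔG° = −nFE°cell = −(2)(96500)(+0.40) J/mol = −77.2 kJ/mol.

−77.2 kJ/mol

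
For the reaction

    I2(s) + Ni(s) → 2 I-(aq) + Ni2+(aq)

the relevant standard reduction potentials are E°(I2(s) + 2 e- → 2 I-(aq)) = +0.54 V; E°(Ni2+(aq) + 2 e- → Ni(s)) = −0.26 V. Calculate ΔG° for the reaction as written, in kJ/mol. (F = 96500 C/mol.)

In the reaction as written I2(s) is reduced, so the I₂/I⁻ couple is the cathode and Ni²⁺/Ni is the anode.
E°cell = +0.54 − (−0.26) = +0.80 V; balancing electrons gives n = 2.
ΔG° = −nFE°cell = −(2)(96500)(+0.80) J/mol = −154 kJ/mol.

−154 kJ/mol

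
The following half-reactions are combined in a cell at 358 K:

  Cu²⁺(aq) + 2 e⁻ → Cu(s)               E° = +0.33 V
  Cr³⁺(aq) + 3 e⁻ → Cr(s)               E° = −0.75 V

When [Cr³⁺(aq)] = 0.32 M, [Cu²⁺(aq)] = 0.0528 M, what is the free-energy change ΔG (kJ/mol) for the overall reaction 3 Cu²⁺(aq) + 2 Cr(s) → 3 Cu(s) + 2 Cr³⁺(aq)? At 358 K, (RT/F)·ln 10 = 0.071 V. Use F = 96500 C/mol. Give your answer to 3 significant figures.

The standard cell potential is +0.33 − (−0.75) = +1.08 V, with n = 6 electrons in the balanced equation.
The reaction quotient is [Cr³⁺(aq)]^2 / [Cu²⁺(aq)]^3 = 696; by Nernst, E = +1.08 − (0.071/6)(2.842) = +1.0464 V.
Then ΔG = −nFE = −6 × 96500 × +1.0464 J/mol = −606 kJ/mol.

−606 kJ/mol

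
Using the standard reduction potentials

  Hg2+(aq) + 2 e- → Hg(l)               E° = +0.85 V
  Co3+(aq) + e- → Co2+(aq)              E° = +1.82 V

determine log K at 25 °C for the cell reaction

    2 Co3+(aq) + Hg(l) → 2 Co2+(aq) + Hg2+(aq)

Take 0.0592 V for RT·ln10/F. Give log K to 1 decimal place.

log K = 32.8

The Co³⁺/Co²⁺ couple is reduced (cathode); E°cell = +1.82 − (+0.85) = +0.97 V with n = 2.
At equilibrium E = 0, so log K = nE°cell / 0.0592 = (2)(+0.97) / 0.0592 = 32.8.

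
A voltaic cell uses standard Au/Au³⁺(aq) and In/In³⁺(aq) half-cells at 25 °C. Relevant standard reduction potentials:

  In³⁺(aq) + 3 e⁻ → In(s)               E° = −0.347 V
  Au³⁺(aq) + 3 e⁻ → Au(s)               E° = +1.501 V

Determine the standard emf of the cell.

+1.848 V

Of the two couples in this cell, the one with the more positive reduction potential is reduced at the cathode: here that is Au³⁺/Au (+1.501 V); In³⁺/In (−0.347 V) is the anode.
E°cell = E°(cathode) − E°(anode) = +1.501 − (−0.347) = +1.848 V.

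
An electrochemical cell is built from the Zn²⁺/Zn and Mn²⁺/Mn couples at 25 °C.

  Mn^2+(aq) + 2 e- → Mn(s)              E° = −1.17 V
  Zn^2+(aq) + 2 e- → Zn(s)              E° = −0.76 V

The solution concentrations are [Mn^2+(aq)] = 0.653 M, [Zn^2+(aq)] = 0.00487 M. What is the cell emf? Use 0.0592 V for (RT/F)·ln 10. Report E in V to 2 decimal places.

+0.35 V

Since E°(Zn²⁺/Zn) > E°(Mn²⁺/Mn), Zn²⁺/Zn serves as the cathode.
E°cell = E°cat − E°an = −0.76 − (−1.17) = +0.41 V; n = 2.
The balanced reaction is Zn^2+(aq) + Mn(s) → Zn(s) + Mn^2+(aq), so Q = [Mn^2+(aq)] / [Zn^2+(aq)] = 134 and log Q = 2.127.
E = E° − (0.0592/n)·log Q = +0.41 − (0.0592/2)(2.127) = +0.35 V.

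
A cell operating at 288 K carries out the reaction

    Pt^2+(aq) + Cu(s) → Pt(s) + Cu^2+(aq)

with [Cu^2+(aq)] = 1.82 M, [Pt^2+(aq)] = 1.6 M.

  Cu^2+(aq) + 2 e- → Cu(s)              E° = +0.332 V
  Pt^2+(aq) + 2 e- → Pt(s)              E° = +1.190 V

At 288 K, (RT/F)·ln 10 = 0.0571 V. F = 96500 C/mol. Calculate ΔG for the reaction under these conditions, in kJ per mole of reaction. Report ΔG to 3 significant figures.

−165 kJ/mol

E°cell = +1.190 − (+0.332) = +0.858 V; the balanced reaction transfers n = 2 electrons.
The reaction quotient is [Cu^2+(aq)] / [Pt^2+(aq)] = 1.14; by Nernst, E = +0.858 − (0.0571/2)(0.056) = +0.8564 V.
Finally ΔG = −nFE = −(2)(96500 C/mol)(+0.8564 V) = −165 kJ/mol.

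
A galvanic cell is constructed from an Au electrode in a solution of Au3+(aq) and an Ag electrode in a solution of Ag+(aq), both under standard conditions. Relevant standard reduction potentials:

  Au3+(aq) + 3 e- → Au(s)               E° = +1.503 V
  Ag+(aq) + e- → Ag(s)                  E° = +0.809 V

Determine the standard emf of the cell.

The Au³⁺/Au couple has the higher E°, so Au ion is reduced (cathode) and Ag is oxidized (anode).
E°cell = E°(cathode) − E°(anode) = +1.503 − (+0.809) = +0.694 V.

+0.694 V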